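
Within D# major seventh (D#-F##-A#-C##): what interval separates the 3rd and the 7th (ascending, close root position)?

perfect 5th

So we need the interval from F## up to C##.
From F## to C## is 7 semitones, exactly the perfect fifth.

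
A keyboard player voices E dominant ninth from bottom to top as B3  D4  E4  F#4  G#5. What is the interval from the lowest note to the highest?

The outer voices are B3 and G#5.
From B to G# is 21 semitones, exactly the major thirteenth.

major 13th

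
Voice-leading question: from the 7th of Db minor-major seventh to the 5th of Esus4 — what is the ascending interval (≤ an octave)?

Db minor-major seventh has C as its 7th, and Esus4 has B as its 5th.
C up to B spans 7 letter names and 11 semitones — a major seventh.

major seventh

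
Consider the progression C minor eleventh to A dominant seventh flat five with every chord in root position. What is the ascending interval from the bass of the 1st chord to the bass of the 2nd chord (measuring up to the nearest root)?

The roots are C and A.
C up to A spans 6 letter names and 9 semitones — a major sixth.

major 6th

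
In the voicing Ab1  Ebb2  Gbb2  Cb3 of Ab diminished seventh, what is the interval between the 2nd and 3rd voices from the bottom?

Those voices are Ebb2 and Gbb2.
Ebb up to Gbb is 3 semitones, a half step narrower than a major third, so the interval is minor.

minor 3rd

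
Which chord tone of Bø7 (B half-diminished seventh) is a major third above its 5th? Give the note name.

Spelling the chord: B, D, F, A.
The 5th is F. A major third above F is A.
A is the chord's 7th.

A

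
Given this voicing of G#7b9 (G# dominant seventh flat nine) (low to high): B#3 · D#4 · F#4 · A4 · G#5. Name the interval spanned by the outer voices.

The outer voices are B#3 and G#5.
B# up to G# is 20 semitones, a half step narrower than a major thirteenth, so the interval is minor.

minor thirteenth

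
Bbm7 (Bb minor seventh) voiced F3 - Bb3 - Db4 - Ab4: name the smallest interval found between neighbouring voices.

Adjacent intervals: F3→Bb3 = perfect fourth; Bb3→Db4 = minor third; Db4→Ab4 = perfect fifth.
The smallest is Bb3 to Db4, a minor third (3 semitones).

minor third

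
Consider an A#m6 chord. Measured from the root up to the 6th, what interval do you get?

Spelling the chord: A#-C#-E#-F##.
That puts A# below F##.
Counting 6 letters and 9 half steps from A# gives a major sixth.

major sixth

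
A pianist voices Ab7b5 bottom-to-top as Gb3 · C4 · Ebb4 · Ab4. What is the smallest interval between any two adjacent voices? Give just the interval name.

Adjacent intervals: Gb3→C4 = augmented fourth; C4→Ebb4 = diminished third; Ebb4→Ab4 = augmented fourth.
The smallest is C4 to Ebb4, a diminished third (2 semitones).

diminished third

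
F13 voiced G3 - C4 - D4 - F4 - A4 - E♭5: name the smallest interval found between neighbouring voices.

M2

Adjacent intervals: G3→C4 = perfect fourth; C4→D4 = major second; D4→F4 = minor third; F4→A4 = major third; A4→E♭5 = diminished fifth.
The smallest is C4 to D4, a major second (2 semitones).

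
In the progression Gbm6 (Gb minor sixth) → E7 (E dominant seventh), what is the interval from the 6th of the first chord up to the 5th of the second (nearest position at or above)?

augmented fifth

The 6th of Gbm6 (Gb minor sixth) is Eb; the 5th of E7 (E dominant seventh) is B.
From Eb to B: 8 semitones over a fifth = augmented.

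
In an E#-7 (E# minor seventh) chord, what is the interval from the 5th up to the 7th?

E# minor seventh: E# G# B# D#.
That puts B# below D#.
3 letter names make it a third; at 3 semitones (a half step narrower than major) the quality is minor.

m3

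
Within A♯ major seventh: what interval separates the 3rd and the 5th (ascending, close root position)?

m3

A♯maj7 (A♯ major seventh) is spelled A♯–C𝄪–E♯–G𝄪.
That puts C𝄪 below E♯.
C𝄪 up to E♯ is 3 semitones, a half step narrower than a major third, so the interval is minor.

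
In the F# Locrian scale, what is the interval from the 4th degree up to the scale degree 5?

minor 2nd

The scale runs F# G A B C D E.
4th degree = B; 5th degree = C.
2 letter names make it a second; at 1 semitone (a half step narrower than major) the quality is minor.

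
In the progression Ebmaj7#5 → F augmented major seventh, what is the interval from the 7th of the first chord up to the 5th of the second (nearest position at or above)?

Ebmaj7#5 has D as its 7th, and F augmented major seventh has C# as its 5th.
Counting 7 letters and 11 half steps from D gives a major seventh.

major seventh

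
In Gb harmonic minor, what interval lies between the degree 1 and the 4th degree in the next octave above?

perfect eleventh

Gb harmonic minor: Gb Ab Bbb Cb Db Ebb F.
That puts Gb below Cb.
From Gb to Cb is 17 semitones, exactly the perfect eleventh.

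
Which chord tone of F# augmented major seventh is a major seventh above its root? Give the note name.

F#maj7#5 is spelled F# A# C## E#.
The root is F#. A major seventh above F# is E#.
E# is the chord's 7th.

E#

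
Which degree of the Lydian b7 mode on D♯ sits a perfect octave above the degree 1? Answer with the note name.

D#

The scale is D♯ E♯ F𝄪 G𝄪 A♯ B♯ C♯.
The degree 1 is D♯; a perfect octave above that is D♯ — scale degree 1.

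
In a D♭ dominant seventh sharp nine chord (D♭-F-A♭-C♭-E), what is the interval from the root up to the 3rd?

major third

Root = D♭; 3rd = F.
D♭ up to F spans 3 letter names and 4 semitones — a major third.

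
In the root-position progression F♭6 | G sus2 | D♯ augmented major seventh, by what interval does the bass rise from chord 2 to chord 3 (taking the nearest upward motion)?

augmented 5th

The roots are G and D♯.
From G to D♯: 8 semitones over a fifth = augmented.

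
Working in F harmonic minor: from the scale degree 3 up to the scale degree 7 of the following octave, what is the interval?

Spelling F harmonic minor: F G Ab Bb C Db E.
So we need the interval from Ab up to E.
From Ab to E: 20 semitones over a twelfth = augmented.

augmented 12th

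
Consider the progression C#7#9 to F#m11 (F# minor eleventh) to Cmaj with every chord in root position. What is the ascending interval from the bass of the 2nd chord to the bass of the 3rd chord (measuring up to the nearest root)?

The roots are F# and C.
5 letter names make it a fifth; at 6 semitones (a half step narrower than perfect) the quality is diminished.

diminished fifth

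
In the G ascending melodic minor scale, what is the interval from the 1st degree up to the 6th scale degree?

G melodic minor: G A Bb C D E F#.
So we need the interval from G up to E.
Counting 6 letters and 9 half steps from G gives a major sixth.

M6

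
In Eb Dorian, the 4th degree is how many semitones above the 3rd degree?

The scale is Eb F Gb Ab Bb C Db.
Gb up to Ab is a major second — 2 semitones.

2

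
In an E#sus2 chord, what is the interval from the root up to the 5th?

perfect 5th

Spelling the chord: E#–F##–B#.
So we need the interval from E# up to B#.
E# up to B# spans 5 letter names and 7 semitones — a perfect fifth.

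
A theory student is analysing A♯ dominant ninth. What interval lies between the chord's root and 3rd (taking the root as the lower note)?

major third

A♯9 is spelled A♯-C𝄪-E♯-G♯-B♯.
The root is A♯ and the 3rd is C𝄪.
From A♯ to C𝄪 is 4 semitones, exactly the major third.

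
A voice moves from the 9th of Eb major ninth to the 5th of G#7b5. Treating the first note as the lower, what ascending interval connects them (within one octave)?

The 9th of Eb major ninth is F; the 5th of G#7b5 is D.
F up to D spans 6 letter names and 9 semitones — a major sixth.

M6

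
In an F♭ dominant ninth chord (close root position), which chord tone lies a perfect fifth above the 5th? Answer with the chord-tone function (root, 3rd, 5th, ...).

9th

F♭9 (F♭ dominant ninth) is spelled F♭ A♭ C♭ E𝄫 G♭.
The 5th is C♭. A perfect fifth above C♭ is G♭.
G♭ is the chord's 9th.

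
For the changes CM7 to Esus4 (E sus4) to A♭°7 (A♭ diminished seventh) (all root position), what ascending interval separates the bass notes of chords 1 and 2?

major third

The roots are C and E.
Counting 3 letters and 4 half steps from C gives a major third.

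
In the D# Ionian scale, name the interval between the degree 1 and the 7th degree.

The scale runs D# E# F## G# A# B# C##.
Degree 1 = D#; 7th degree = C##.
From D# to C## is 11 semitones, exactly the major seventh.

major 7th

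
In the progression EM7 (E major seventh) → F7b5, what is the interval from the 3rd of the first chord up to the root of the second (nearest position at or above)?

diminished seventh

EM7 (E major seventh) has G# as its 3rd, and F7b5 has F as its root.
G# up to F is 9 semitones, a whole step narrower than a major seventh, so the interval is diminished.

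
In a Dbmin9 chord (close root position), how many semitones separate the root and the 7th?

Spelling the chord: Db Fb Ab Cb Eb.
Db to Cb is a minor seventh: 10 semitones.

10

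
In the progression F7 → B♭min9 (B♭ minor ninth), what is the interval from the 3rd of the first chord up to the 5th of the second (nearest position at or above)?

minor sixth

F7 has A as its 3rd, and B♭min9 (B♭ minor ninth) has F as its 5th.
From A to F: 8 semitones over a sixth = minor.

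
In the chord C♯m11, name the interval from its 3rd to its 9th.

C♯ minor eleventh: C♯ E G♯ B D♯ F♯.
That puts E below D♯.
E up to D♯ spans 7 letter names and 11 semitones — a major seventh.

major 7th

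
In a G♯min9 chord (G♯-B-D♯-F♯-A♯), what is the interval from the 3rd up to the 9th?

So we need the interval from B up to A♯.
From B to A♯ is 11 semitones, exactly the major seventh.

M7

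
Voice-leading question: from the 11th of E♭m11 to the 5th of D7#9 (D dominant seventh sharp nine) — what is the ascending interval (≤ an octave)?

The 11th of E♭m11 is A♭; the 5th of D7#9 (D dominant seventh sharp nine) is A.
1 letter names make it a unison; at 1 semitone (a half step wider than perfect) the quality is augmented.

A1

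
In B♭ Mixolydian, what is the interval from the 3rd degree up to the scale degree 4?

The scale runs B♭ C D E♭ F G A♭.
3rd degree = D; degree 4 = E♭.
From D to E♭: 1 semitone over a second = minor.

m2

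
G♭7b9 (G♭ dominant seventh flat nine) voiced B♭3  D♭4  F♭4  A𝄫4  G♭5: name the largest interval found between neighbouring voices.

Adjacent intervals: B♭3→D♭4 = minor third; D♭4→F♭4 = minor third; F♭4→A𝄫4 = minor third; A𝄫4→G♭5 = major seventh.
The largest is A𝄫4 to G♭5, a major seventh (11 semitones).

major seventh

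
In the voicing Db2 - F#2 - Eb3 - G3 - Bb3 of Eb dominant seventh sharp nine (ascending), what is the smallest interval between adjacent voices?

Adjacent intervals: Db2→F#2 = augmented third; F#2→Eb3 = diminished seventh; Eb3→G3 = major third; G3→Bb3 = minor third.
The smallest is G3 to Bb3, a minor third (3 semitones).

minor 3rd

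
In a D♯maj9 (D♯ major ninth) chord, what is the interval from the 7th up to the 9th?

The chord tones of D♯ major ninth are D♯ F𝄪 A♯ C𝄪 E♯.
7th = C𝄪; 9th = E♯.
3 letter names make it a third; at 3 semitones (a half step narrower than major) the quality is minor.

minor third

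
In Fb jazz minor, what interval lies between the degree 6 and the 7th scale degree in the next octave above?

Spelling Fb jazz minor: Fb Gb Abb Bbb Cb Db Eb.
That puts Db below Eb.
Counting 9 letters and 14 half steps from Db gives a major ninth.

major ninth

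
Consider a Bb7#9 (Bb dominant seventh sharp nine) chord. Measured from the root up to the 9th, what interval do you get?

Bb7#9 (Bb dominant seventh sharp nine) is spelled Bb D F Ab C#.
So we need the interval from Bb up to C#.
9 letter names make it a ninth; at 15 semitones (a half step wider than major) the quality is augmented.

augmented ninth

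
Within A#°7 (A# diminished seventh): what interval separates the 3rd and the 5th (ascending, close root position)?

A#dim7 (A# diminished seventh): A#–C#–E–G.
The 3rd is C# and the 5th is E.
C# up to E is 3 semitones, a half step narrower than a major third, so the interval is minor.

minor third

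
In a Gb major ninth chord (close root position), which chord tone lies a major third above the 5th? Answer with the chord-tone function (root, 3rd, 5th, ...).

7th

Gbmaj9 (Gb major ninth) is spelled Gb Bb Db F Ab.
The 5th is Db. A major third above Db is F.
F is the chord's 7th.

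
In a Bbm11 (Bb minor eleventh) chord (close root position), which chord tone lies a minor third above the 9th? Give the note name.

The chord tones of Bbm11 (Bb minor eleventh) are Bb-Db-F-Ab-C-Eb.
The 9th is C. A minor third above C is Eb.
Eb is the chord's 11th.

Eb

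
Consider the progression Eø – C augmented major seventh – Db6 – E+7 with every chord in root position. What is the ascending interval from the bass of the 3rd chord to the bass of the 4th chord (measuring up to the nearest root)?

The roots are Db and E.
Db up to E is 3 semitones, a half step wider than a major second, so the interval is augmented.

A2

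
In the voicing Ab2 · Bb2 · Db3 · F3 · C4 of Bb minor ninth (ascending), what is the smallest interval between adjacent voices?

Adjacent intervals: Ab2→Bb2 = major second; Bb2→Db3 = minor third; Db3→F3 = major third; F3→C4 = perfect fifth.
The smallest is Ab2 to Bb2, a major second (2 semitones).

major 2nd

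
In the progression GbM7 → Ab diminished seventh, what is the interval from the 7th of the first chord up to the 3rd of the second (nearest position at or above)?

GbM7 has F as its 7th, and Ab diminished seventh has Cb as its 3rd.
F up to Cb is 6 semitones, a half step narrower than a perfect fifth, so the interval is diminished.

d5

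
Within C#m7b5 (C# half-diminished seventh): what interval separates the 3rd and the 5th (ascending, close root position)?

minor third

C#ø7 (C# half-diminished seventh): C#-E-G-B.
3rd = E; 5th = G.
3 letter names make it a third; at 3 semitones (a half step narrower than major) the quality is minor.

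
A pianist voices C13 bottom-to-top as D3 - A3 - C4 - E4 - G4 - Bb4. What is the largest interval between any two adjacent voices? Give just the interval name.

perfect fifth

Adjacent intervals: D3→A3 = perfect fifth; A3→C4 = minor third; C4→E4 = major third; E4→G4 = minor third; G4→Bb4 = minor third.
The largest is D3 to A3, a perfect fifth (7 semitones).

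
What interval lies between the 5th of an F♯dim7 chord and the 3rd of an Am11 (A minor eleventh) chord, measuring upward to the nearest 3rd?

perfect unison

F♯dim7 has C as its 5th, and Am11 (A minor eleventh) has C as its 3rd.
Counting 1 letters and 0 half steps from C gives a perfect unison.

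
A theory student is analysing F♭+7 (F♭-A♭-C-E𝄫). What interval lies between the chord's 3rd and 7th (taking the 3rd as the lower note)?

diminished fifth

So we need the interval from A♭ up to E𝄫.
A♭ up to E𝄫 is 6 semitones, a half step narrower than a perfect fifth, so the interval is diminished.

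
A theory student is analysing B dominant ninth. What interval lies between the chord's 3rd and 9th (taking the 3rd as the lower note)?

B9 (B dominant ninth) is spelled B-D#-F#-A-C#.
The 3rd is D# and the 9th is C#.
From D# to C#: 10 semitones over a seventh = minor.

minor 7th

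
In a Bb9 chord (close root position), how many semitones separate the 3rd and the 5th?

Spelling the chord: Bb-D-F-Ab-C.
D to F is a minor third: 3 semitones.

3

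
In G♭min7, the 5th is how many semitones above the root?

7

Spelling the chord: G♭–B𝄫–D♭–F♭.
G♭ to D♭ is a perfect fifth: 7 semitones.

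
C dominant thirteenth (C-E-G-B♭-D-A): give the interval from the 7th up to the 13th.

major seventh

So we need the interval from B♭ up to A.
B♭ up to A spans 7 letter names and 11 semitones — a major seventh.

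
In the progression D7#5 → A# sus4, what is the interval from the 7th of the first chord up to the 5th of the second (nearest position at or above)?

D7#5 has C as its 7th, and A# sus4 has E# as its 5th.
3 letter names make it a third; at 5 semitones (a half step wider than major) the quality is augmented.

augmented 3rd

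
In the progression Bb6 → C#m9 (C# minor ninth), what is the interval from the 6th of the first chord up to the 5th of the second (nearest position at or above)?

A1

Bb6 has G as its 6th, and C#m9 (C# minor ninth) has G# as its 5th.
G up to G# is 1 semitone, a half step wider than a perfect unison, so the interval is augmented.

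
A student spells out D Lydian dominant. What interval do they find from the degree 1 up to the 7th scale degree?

The scale runs D E F♯ G♯ A B C.
Degree 1 = D; 7th degree = C.
D up to C is 10 semitones, a half step narrower than a major seventh, so the interval is minor.

m7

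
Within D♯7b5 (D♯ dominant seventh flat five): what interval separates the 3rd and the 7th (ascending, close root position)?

d5

D♯ dominant seventh flat five is spelled D♯, F𝄪, A, C♯.
That puts F𝄪 below C♯.
F𝄪 up to C♯ is 6 semitones, a half step narrower than a perfect fifth, so the interval is diminished.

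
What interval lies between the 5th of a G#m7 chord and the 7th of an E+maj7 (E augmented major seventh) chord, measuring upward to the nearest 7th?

P1

G#m7 has D# as its 5th, and E+maj7 (E augmented major seventh) has D# as its 7th.
D# up to D# spans 1 letter names and 0 semitones — a perfect unison.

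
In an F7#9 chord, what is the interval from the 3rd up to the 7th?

Spelling the chord: F–A–C–E♭–G♯.
3rd = A; 7th = E♭.
5 letter names make it a fifth; at 6 semitones (a half step narrower than perfect) the quality is diminished.

diminished fifth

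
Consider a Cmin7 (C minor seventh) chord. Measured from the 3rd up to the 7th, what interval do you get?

C minor seventh is spelled C, Eb, G, Bb.
3rd = Eb; 7th = Bb.
Eb up to Bb spans 5 letter names and 7 semitones — a perfect fifth.

perfect 5th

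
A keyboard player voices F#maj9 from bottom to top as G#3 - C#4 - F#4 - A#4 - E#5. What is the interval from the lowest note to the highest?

The outer voices are G#3 and E#5.
From G# to E# is 21 semitones, exactly the major thirteenth.

M13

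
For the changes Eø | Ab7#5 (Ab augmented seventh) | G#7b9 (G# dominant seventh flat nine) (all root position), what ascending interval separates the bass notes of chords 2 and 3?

A7

The roots are Ab and G#.
From Ab to G#: 12 semitones over a seventh = augmented.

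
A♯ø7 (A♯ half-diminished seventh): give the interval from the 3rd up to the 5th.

The chord tones of A♯m7b5 are A♯ C♯ E G♯.
3rd = C♯; 5th = E.
C♯ up to E is 3 semitones, a half step narrower than a major third, so the interval is minor.

minor third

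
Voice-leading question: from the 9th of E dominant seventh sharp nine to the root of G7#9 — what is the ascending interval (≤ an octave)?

diminished second

The 9th of E dominant seventh sharp nine is F##; the root of G7#9 is G.
From F## to G: 0 semitones over a second = diminished.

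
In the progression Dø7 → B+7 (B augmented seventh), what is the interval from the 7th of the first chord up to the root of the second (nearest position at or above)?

major 7th

The 7th of Dø7 is C; the root of B+7 (B augmented seventh) is B.
C up to B spans 7 letter names and 11 semitones — a major seventh.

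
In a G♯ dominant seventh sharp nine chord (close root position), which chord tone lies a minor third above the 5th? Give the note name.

G♯ dominant seventh sharp nine: G♯ B♯ D♯ F♯ A𝄪.
The 5th is D♯. A minor third above D♯ is F♯.
F♯ is the chord's 7th.

F#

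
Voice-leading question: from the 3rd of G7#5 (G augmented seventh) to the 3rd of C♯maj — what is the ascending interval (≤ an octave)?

augmented 4th

The 3rd of G7#5 (G augmented seventh) is B; the 3rd of C♯maj is E♯.
4 letter names make it a fourth; at 6 semitones (a half step wider than perfect) the quality is augmented.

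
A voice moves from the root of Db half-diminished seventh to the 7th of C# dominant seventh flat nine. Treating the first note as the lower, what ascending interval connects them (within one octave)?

augmented 6th

Db half-diminished seventh has Db as its root, and C# dominant seventh flat nine has B as its 7th.
6 letter names make it a sixth; at 10 semitones (a half step wider than major) the quality is augmented.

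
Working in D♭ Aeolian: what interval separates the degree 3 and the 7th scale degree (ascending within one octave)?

D♭ natural minor: D♭ E♭ F♭ G♭ A♭ B𝄫 C♭.
Degree 3 = F♭; degree 7 = C♭.
F♭ up to C♭ spans 5 letter names and 7 semitones — a perfect fifth.

perfect fifth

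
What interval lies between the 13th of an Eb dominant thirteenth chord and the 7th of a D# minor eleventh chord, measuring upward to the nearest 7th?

Eb dominant thirteenth has C as its 13th, and D# minor eleventh has C# as its 7th.
1 letter names make it a unison; at 1 semitone (a half step wider than perfect) the quality is augmented.

augmented unison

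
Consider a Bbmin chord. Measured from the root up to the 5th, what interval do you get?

The chord tones of Bb minor are Bb, Db, F.
So we need the interval from Bb up to F.
From Bb to F is 7 semitones, exactly the perfect fifth.

perfect 5th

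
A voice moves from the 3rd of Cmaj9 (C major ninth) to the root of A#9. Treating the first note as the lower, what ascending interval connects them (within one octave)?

The 3rd of Cmaj9 (C major ninth) is E; the root of A#9 is A#.
4 letter names make it a fourth; at 6 semitones (a half step wider than perfect) the quality is augmented.

augmented fourth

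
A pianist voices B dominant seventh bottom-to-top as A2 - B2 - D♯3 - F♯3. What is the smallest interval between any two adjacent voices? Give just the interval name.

major second

Adjacent intervals: A2→B2 = major second; B2→D♯3 = major third; D♯3→F♯3 = minor third.
The smallest is A2 to B2, a major second (2 semitones).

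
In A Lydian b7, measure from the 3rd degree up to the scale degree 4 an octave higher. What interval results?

Spelling A Lydian b7: A B C# D# E F# G.
So we need the interval from C# up to D#.
From C# to D# is 14 semitones, exactly the major ninth.

major ninth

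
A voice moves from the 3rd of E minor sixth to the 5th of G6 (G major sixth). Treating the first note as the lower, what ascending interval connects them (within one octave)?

E minor sixth has G as its 3rd, and G6 (G major sixth) has D as its 5th.
Counting 5 letters and 7 half steps from G gives a perfect fifth.

perfect fifth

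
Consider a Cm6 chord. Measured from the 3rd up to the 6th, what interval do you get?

Cm6 is spelled C–Eb–G–A.
That puts Eb below A.
4 letter names make it a fourth; at 6 semitones (a half step wider than perfect) the quality is augmented.

augmented fourth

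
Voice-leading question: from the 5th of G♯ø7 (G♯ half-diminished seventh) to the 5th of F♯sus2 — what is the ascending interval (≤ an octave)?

G♯ø7 (G♯ half-diminished seventh) has D as its 5th, and F♯sus2 has C♯ as its 5th.
D up to C♯ spans 7 letter names and 11 semitones — a major seventh.

major seventh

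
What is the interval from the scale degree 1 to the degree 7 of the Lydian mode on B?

M7

The scale runs B C# D# E# F# G# A#.
Scale degree 1 = B; 7th scale degree = A#.
From B to A# is 11 semitones, exactly the major seventh.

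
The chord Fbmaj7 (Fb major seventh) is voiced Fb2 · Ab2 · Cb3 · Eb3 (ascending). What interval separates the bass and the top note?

major 7th

The outer voices are Fb2 and Eb3.
Counting 7 letters and 11 half steps from Fb gives a major seventh.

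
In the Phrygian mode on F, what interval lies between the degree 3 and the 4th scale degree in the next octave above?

The scale runs F Gb Ab Bb C Db Eb.
Degree 3 = Ab; degree 4 (up an octave) = Bb.
Counting 9 letters and 14 half steps from Ab gives a major ninth.

M9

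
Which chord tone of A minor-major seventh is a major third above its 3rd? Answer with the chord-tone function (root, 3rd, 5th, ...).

5th

The chord tones of Am(maj7) (A minor-major seventh) are A-C-E-G#.
The 3rd is C. A major third above C is E.
E is the chord's 5th.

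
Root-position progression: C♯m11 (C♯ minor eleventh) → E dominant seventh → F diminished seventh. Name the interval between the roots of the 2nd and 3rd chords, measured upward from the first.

minor 2nd

The roots are E and F.
E up to F is 1 semitone, a half step narrower than a major second, so the interval is minor.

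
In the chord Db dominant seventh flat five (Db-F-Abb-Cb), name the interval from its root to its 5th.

The root is Db and the 5th is Abb.
From Db to Abb: 6 semitones over a fifth = diminished.

diminished fifth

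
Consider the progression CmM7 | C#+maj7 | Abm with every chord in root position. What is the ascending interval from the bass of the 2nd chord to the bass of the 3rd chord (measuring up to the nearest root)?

diminished sixth

The roots are C# and Ab.
C# up to Ab is 7 semitones, a whole step narrower than a major sixth, so the interval is diminished.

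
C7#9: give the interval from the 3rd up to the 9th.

C7#9 is spelled C E G Bb D#.
That puts E below D#.
E up to D# spans 7 letter names and 11 semitones — a major seventh.

major seventh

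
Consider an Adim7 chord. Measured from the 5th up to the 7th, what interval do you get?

The chord tones of A°7 are A, C, Eb, Gb.
5th = Eb; 7th = Gb.
From Eb to Gb: 3 semitones over a third = minor.

minor 3rd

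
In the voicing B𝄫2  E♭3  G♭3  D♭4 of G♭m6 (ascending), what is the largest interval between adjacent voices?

perfect 5th

Adjacent intervals: B𝄫2→E♭3 = augmented fourth; E♭3→G♭3 = minor third; G♭3→D♭4 = perfect fifth.
The largest is G♭3 to D♭4, a perfect fifth (7 semitones).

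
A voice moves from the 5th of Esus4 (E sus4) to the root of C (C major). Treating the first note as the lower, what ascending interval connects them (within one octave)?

minor second

Esus4 (E sus4) has B as its 5th, and C (C major) has C as its root.
B up to C is 1 semitone, a half step narrower than a major second, so the interval is minor.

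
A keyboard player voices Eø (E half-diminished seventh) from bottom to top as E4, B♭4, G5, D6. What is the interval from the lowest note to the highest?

The outer voices are E4 and D6.
E up to D is 22 semitones, a half step narrower than a major fourteenth, so the interval is minor.

minor fourteenth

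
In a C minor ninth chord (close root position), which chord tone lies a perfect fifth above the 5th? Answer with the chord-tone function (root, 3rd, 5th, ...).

Spelling the chord: C–Eb–G–Bb–D.
The 5th is G. A perfect fifth above G is D.
D is the chord's 9th.

9th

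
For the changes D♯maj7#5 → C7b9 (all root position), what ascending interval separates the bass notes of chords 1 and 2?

d7

The roots are D♯ and C.
7 letter names make it a seventh; at 9 semitones (a whole step narrower than major) the quality is diminished.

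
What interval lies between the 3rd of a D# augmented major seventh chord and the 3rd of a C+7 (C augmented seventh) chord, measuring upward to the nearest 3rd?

diminished seventh

The 3rd of D# augmented major seventh is F##; the 3rd of C+7 (C augmented seventh) is E.
7 letter names make it a seventh; at 9 semitones (a whole step narrower than major) the quality is diminished.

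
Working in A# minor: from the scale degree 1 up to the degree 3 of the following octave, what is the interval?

The scale runs A# B# C# D# E# F# G#.
Scale degree 1 = A#; scale degree 3 (up an octave) = C#.
A# up to C# is 15 semitones, a half step narrower than a major tenth, so the interval is minor.

minor tenth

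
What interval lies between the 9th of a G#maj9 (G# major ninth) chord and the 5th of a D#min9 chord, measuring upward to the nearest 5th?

The 9th of G#maj9 (G# major ninth) is A#; the 5th of D#min9 is A#.
From A# to A# is 0 semitones, exactly the perfect unison.

perfect 1st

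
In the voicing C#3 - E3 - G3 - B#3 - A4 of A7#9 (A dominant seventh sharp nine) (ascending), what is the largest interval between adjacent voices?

Adjacent intervals: C#3→E3 = minor third; E3→G3 = minor third; G3→B#3 = augmented third; B#3→A4 = diminished seventh.
The largest is B#3 to A4, a diminished seventh (9 semitones).

d7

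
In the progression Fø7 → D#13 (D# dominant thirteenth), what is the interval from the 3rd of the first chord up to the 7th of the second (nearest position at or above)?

Fø7 has Ab as its 3rd, and D#13 (D# dominant thirteenth) has C# as its 7th.
From Ab to C#: 5 semitones over a third = augmented.

augmented third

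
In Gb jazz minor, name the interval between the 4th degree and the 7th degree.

augmented 4th

Spelling Gb jazz minor: Gb Ab Bbb Cb Db Eb F.
That puts Cb below F.
Cb up to F is 6 semitones, a half step wider than a perfect fourth, so the interval is augmented.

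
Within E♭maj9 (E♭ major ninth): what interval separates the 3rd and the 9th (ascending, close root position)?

Spelling the chord: E♭ G B♭ D F.
So we need the interval from G up to F.
7 letter names make it a seventh; at 10 semitones (a half step narrower than major) the quality is minor.

minor seventh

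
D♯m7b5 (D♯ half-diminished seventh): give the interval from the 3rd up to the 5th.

D♯ø is spelled D♯ F♯ A C♯.
3rd = F♯; 5th = A.
From F♯ to A: 3 semitones over a third = minor.

m3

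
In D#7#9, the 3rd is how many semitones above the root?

4

D#7#9 is spelled D#–F##–A#–C#–E##.
D# to F## is a major third: 4 semitones.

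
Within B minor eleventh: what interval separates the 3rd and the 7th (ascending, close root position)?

P5

B minor eleventh is spelled B-D-F#-A-C#-E.
That puts D below A.
D up to A spans 5 letter names and 7 semitones — a perfect fifth.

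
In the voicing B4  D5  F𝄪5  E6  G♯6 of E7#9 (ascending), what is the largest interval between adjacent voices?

diminished seventh

Adjacent intervals: B4→D5 = minor third; D5→F𝄪5 = augmented third; F𝄪5→E6 = diminished seventh; E6→G♯6 = major third.
The largest is F𝄪5 to E6, a diminished seventh (9 semitones).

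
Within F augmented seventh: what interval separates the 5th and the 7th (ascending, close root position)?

The chord tones of F+7 (F augmented seventh) are F–A–C♯–E♭.
5th = C♯; 7th = E♭.
3 letter names make it a third; at 2 semitones (a whole step narrower than major) the quality is diminished.

diminished third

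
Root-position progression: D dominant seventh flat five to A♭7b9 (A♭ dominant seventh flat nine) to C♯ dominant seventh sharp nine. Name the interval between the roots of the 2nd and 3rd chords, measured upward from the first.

The roots are A♭ and C♯.
A♭ up to C♯ is 5 semitones, a half step wider than a major third, so the interval is augmented.

augmented third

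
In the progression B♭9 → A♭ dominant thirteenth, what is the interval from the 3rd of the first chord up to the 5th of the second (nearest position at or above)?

B♭9 has D as its 3rd, and A♭ dominant thirteenth has E♭ as its 5th.
From D to E♭: 1 semitone over a second = minor.

m2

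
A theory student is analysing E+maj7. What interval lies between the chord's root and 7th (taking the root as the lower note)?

major seventh

The chord tones of E+maj7 are E, G♯, B♯, D♯.
The root is E and the 7th is D♯.
Counting 7 letters and 11 half steps from E gives a major seventh.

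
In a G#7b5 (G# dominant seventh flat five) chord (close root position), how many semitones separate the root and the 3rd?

4

The chord tones of G# dominant seventh flat five are G#-B#-D-F#.
G# to B# is a major third: 4 semitones.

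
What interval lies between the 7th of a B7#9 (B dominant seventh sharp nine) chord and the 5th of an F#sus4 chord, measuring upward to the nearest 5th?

B7#9 (B dominant seventh sharp nine) has A as its 7th, and F#sus4 has C# as its 5th.
A up to C# spans 3 letter names and 4 semitones — a major third.

major third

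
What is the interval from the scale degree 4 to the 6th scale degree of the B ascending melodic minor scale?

major third

Spelling the B ascending melodic minor scale: B C# D E F# G# A#.
The scale degree 4 is E and the scale degree 6 is G#.
Counting 3 letters and 4 half steps from E gives a major third.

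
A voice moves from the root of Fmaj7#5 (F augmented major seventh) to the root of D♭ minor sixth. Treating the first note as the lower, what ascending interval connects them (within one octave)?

minor sixth

Fmaj7#5 (F augmented major seventh) has F as its root, and D♭ minor sixth has D♭ as its root.
From F to D♭: 8 semitones over a sixth = minor.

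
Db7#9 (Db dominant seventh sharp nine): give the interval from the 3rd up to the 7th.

diminished fifth

The chord tones of Db7#9 are Db–F–Ab–Cb–E.
So we need the interval from F up to Cb.
5 letter names make it a fifth; at 6 semitones (a half step narrower than perfect) the quality is diminished.
That tritone between 3rd and 7th is what gives the dominant seventh its pull toward resolution.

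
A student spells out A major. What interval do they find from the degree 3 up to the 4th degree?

minor second

The scale runs A B C# D E F# G#.
That puts C# below D.
C# up to D is 1 semitone, a half step narrower than a major second, so the interval is minor.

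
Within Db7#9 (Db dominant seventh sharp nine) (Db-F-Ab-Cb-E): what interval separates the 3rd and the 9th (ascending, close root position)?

That puts F below E.
Counting 7 letters and 11 half steps from F gives a major seventh.

major seventh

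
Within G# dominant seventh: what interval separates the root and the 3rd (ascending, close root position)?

The chord tones of G# dominant seventh are G#, B#, D#, F#.
So we need the interval from G# up to B#.
From G# to B# is 4 semitones, exactly the major third.

major third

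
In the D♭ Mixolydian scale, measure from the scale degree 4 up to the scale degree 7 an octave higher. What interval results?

The scale runs D♭ E♭ F G♭ A♭ B♭ C♭.
So we need the interval from G♭ up to C♭.
From G♭ to C♭ is 17 semitones, exactly the perfect eleventh.

P11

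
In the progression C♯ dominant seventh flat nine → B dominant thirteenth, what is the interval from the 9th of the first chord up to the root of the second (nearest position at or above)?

major sixth

The 9th of C♯ dominant seventh flat nine is D; the root of B dominant thirteenth is B.
From D to B is 9 semitones, exactly the major sixth.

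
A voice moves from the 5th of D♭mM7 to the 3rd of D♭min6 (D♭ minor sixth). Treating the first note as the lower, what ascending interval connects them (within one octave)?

minor sixth

D♭mM7 has A♭ as its 5th, and D♭min6 (D♭ minor sixth) has F♭ as its 3rd.
6 letter names make it a sixth; at 8 semitones (a half step narrower than major) the quality is minor.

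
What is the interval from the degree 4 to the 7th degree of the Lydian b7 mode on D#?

d4

The scale runs D# E# F## G## A# B# C#.
So we need the interval from G## up to C#.
From G## to C#: 4 semitones over a fourth = diminished.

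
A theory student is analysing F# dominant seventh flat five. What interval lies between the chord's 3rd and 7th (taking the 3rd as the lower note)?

diminished 5th

Spelling the chord: F#–A#–C–E.
3rd = A#; 7th = E.
5 letter names make it a fifth; at 6 semitones (a half step narrower than perfect) the quality is diminished.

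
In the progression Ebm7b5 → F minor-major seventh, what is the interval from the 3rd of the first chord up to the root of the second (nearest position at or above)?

The 3rd of Ebm7b5 is Gb; the root of F minor-major seventh is F.
From Gb to F is 11 semitones, exactly the major seventh.

major seventh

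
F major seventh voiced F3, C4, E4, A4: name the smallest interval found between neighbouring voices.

major third

Adjacent intervals: F3→C4 = perfect fifth; C4→E4 = major third; E4→A4 = perfect fourth.
The smallest is C4 to E4, a major third (4 semitones).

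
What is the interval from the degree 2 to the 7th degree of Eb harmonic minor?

major sixth

Eb harmonic minor: Eb F Gb Ab Bb Cb D.
So we need the interval from F up to D.
From F to D is 9 semitones, exactly the major sixth.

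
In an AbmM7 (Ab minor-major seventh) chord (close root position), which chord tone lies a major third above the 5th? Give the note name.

G

Abm(maj7) is spelled Ab Cb Eb G.
The 5th is Eb. A major third above Eb is G.
G is the chord's 7th.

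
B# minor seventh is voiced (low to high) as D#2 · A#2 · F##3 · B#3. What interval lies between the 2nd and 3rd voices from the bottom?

Those voices are A#2 and F##3.
A# up to F## spans 6 letter names and 9 semitones — a major sixth.

major sixth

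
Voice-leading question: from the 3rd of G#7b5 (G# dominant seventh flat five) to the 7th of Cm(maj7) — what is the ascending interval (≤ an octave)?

The 3rd of G#7b5 (G# dominant seventh flat five) is B#; the 7th of Cm(maj7) is B.
B# up to B is 11 semitones, a half step narrower than a perfect octave, so the interval is diminished.

diminished octave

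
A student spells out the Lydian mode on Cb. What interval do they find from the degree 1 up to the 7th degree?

Cb lydian: Cb Db Eb F Gb Ab Bb.
So we need the interval from Cb up to Bb.
From Cb to Bb is 11 semitones, exactly the major seventh.

M7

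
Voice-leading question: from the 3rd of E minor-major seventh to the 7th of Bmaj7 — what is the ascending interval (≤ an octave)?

E minor-major seventh has G as its 3rd, and Bmaj7 has A♯ as its 7th.
G up to A♯ is 3 semitones, a half step wider than a major second, so the interval is augmented.

augmented 2nd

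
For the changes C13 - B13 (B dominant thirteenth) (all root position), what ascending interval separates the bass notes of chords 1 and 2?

major seventh

The roots are C and B.
From C to B is 11 semitones, exactly the major seventh.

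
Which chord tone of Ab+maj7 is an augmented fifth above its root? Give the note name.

Ab+maj7 is spelled Ab-C-E-G.
The root is Ab. An augmented fifth above Ab is E.
E is the chord's 5th.

E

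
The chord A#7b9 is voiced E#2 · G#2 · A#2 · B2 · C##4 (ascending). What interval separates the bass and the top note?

major thirteenth

The outer voices are E#2 and C##4.
From E# to C## is 21 semitones, exactly the major thirteenth.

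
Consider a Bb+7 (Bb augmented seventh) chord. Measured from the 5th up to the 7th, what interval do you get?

Spelling the chord: Bb D F# Ab.
That puts F# below Ab.
3 letter names make it a third; at 2 semitones (a whole step narrower than major) the quality is diminished.

diminished third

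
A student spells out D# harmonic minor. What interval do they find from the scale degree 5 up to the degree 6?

The scale runs D# E# F# G# A# B C##.
So we need the interval from A# up to B.
2 letter names make it a second; at 1 semitone (a half step narrower than major) the quality is minor.

minor 2nd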